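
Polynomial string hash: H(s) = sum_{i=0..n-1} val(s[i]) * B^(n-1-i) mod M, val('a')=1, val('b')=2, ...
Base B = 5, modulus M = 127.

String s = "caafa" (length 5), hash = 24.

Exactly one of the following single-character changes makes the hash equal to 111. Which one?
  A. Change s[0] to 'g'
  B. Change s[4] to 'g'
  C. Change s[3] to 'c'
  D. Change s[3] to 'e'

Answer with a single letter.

Answer: A

Derivation:
Option A: s[0]='c'->'g', delta=(7-3)*5^4 mod 127 = 87, hash=24+87 mod 127 = 111 <-- target
Option B: s[4]='a'->'g', delta=(7-1)*5^0 mod 127 = 6, hash=24+6 mod 127 = 30
Option C: s[3]='f'->'c', delta=(3-6)*5^1 mod 127 = 112, hash=24+112 mod 127 = 9
Option D: s[3]='f'->'e', delta=(5-6)*5^1 mod 127 = 122, hash=24+122 mod 127 = 19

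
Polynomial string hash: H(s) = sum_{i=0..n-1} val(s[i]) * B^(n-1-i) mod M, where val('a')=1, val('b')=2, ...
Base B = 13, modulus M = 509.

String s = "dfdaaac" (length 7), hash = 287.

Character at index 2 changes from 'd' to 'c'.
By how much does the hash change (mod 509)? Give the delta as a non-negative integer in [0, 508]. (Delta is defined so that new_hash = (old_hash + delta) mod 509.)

Answer: 452

Derivation:
Delta formula: (val(new) - val(old)) * B^(n-1-k) mod M
  val('c') - val('d') = 3 - 4 = -1
  B^(n-1-k) = 13^4 mod 509 = 57
  Delta = -1 * 57 mod 509 = 452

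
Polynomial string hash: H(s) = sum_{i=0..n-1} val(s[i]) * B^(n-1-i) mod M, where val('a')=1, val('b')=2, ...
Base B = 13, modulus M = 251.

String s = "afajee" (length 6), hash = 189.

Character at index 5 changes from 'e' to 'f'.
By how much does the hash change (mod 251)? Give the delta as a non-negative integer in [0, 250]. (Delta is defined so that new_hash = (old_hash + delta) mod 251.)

Answer: 1

Derivation:
Delta formula: (val(new) - val(old)) * B^(n-1-k) mod M
  val('f') - val('e') = 6 - 5 = 1
  B^(n-1-k) = 13^0 mod 251 = 1
  Delta = 1 * 1 mod 251 = 1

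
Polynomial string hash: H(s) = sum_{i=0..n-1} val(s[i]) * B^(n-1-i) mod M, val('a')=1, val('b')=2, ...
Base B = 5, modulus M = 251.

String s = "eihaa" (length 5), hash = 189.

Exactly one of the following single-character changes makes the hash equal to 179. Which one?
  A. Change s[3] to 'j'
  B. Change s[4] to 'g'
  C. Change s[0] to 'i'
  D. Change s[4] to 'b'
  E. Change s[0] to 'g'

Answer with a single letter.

Option A: s[3]='a'->'j', delta=(10-1)*5^1 mod 251 = 45, hash=189+45 mod 251 = 234
Option B: s[4]='a'->'g', delta=(7-1)*5^0 mod 251 = 6, hash=189+6 mod 251 = 195
Option C: s[0]='e'->'i', delta=(9-5)*5^4 mod 251 = 241, hash=189+241 mod 251 = 179 <-- target
Option D: s[4]='a'->'b', delta=(2-1)*5^0 mod 251 = 1, hash=189+1 mod 251 = 190
Option E: s[0]='e'->'g', delta=(7-5)*5^4 mod 251 = 246, hash=189+246 mod 251 = 184

Answer: C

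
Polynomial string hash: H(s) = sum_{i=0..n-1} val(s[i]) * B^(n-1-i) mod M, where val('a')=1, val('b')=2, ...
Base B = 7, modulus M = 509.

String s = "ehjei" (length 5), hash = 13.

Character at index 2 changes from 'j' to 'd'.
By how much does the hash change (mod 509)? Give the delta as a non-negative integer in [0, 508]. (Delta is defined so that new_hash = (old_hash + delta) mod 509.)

Delta formula: (val(new) - val(old)) * B^(n-1-k) mod M
  val('d') - val('j') = 4 - 10 = -6
  B^(n-1-k) = 7^2 mod 509 = 49
  Delta = -6 * 49 mod 509 = 215

Answer: 215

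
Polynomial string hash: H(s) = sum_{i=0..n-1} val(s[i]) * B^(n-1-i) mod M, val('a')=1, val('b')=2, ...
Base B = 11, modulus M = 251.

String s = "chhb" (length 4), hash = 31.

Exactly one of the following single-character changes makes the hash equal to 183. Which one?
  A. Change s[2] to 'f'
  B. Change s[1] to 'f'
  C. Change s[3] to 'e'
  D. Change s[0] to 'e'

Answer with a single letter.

Answer: D

Derivation:
Option A: s[2]='h'->'f', delta=(6-8)*11^1 mod 251 = 229, hash=31+229 mod 251 = 9
Option B: s[1]='h'->'f', delta=(6-8)*11^2 mod 251 = 9, hash=31+9 mod 251 = 40
Option C: s[3]='b'->'e', delta=(5-2)*11^0 mod 251 = 3, hash=31+3 mod 251 = 34
Option D: s[0]='c'->'e', delta=(5-3)*11^3 mod 251 = 152, hash=31+152 mod 251 = 183 <-- target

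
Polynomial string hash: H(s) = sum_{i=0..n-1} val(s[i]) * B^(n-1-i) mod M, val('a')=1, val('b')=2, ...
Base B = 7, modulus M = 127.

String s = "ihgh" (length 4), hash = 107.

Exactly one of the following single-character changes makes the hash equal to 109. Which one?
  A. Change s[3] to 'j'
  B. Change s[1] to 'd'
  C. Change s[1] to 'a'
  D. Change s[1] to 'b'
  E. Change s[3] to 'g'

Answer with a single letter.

Option A: s[3]='h'->'j', delta=(10-8)*7^0 mod 127 = 2, hash=107+2 mod 127 = 109 <-- target
Option B: s[1]='h'->'d', delta=(4-8)*7^2 mod 127 = 58, hash=107+58 mod 127 = 38
Option C: s[1]='h'->'a', delta=(1-8)*7^2 mod 127 = 38, hash=107+38 mod 127 = 18
Option D: s[1]='h'->'b', delta=(2-8)*7^2 mod 127 = 87, hash=107+87 mod 127 = 67
Option E: s[3]='h'->'g', delta=(7-8)*7^0 mod 127 = 126, hash=107+126 mod 127 = 106

Answer: A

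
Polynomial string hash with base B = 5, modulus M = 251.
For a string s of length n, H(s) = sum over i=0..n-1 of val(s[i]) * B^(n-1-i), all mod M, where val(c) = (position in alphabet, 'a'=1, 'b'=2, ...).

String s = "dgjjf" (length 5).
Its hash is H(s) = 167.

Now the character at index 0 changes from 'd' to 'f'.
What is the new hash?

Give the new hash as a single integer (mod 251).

Answer: 162

Derivation:
val('d') = 4, val('f') = 6
Position k = 0, exponent = n-1-k = 4
B^4 mod M = 5^4 mod 251 = 123
Delta = (6 - 4) * 123 mod 251 = 246
New hash = (167 + 246) mod 251 = 162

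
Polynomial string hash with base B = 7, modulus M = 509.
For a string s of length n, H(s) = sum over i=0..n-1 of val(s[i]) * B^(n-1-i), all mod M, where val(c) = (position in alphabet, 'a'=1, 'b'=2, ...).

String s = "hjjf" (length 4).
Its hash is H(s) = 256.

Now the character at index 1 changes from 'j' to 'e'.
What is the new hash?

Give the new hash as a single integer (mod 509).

val('j') = 10, val('e') = 5
Position k = 1, exponent = n-1-k = 2
B^2 mod M = 7^2 mod 509 = 49
Delta = (5 - 10) * 49 mod 509 = 264
New hash = (256 + 264) mod 509 = 11

Answer: 11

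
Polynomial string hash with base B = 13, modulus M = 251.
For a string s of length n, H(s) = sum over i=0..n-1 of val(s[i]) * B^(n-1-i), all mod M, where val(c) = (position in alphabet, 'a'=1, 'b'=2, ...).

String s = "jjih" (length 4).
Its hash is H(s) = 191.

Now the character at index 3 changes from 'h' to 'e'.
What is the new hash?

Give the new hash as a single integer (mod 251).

Answer: 188

Derivation:
val('h') = 8, val('e') = 5
Position k = 3, exponent = n-1-k = 0
B^0 mod M = 13^0 mod 251 = 1
Delta = (5 - 8) * 1 mod 251 = 248
New hash = (191 + 248) mod 251 = 188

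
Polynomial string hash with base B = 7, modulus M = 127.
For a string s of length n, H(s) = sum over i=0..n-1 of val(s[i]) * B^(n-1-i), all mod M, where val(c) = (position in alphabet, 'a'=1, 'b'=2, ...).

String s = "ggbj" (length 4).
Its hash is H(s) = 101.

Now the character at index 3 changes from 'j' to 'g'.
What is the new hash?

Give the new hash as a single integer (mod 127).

val('j') = 10, val('g') = 7
Position k = 3, exponent = n-1-k = 0
B^0 mod M = 7^0 mod 127 = 1
Delta = (7 - 10) * 1 mod 127 = 124
New hash = (101 + 124) mod 127 = 98

Answer: 98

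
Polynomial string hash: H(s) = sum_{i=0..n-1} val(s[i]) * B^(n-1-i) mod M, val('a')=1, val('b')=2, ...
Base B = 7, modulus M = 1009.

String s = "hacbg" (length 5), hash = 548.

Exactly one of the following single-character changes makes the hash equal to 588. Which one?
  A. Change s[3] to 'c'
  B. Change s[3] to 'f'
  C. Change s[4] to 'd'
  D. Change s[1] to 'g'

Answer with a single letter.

Answer: D

Derivation:
Option A: s[3]='b'->'c', delta=(3-2)*7^1 mod 1009 = 7, hash=548+7 mod 1009 = 555
Option B: s[3]='b'->'f', delta=(6-2)*7^1 mod 1009 = 28, hash=548+28 mod 1009 = 576
Option C: s[4]='g'->'d', delta=(4-7)*7^0 mod 1009 = 1006, hash=548+1006 mod 1009 = 545
Option D: s[1]='a'->'g', delta=(7-1)*7^3 mod 1009 = 40, hash=548+40 mod 1009 = 588 <-- target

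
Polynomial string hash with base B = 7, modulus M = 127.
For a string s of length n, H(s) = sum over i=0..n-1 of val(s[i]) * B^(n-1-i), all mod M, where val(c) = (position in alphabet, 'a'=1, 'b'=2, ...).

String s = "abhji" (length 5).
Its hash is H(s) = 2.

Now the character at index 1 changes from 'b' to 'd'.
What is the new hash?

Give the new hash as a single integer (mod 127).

Answer: 53

Derivation:
val('b') = 2, val('d') = 4
Position k = 1, exponent = n-1-k = 3
B^3 mod M = 7^3 mod 127 = 89
Delta = (4 - 2) * 89 mod 127 = 51
New hash = (2 + 51) mod 127 = 53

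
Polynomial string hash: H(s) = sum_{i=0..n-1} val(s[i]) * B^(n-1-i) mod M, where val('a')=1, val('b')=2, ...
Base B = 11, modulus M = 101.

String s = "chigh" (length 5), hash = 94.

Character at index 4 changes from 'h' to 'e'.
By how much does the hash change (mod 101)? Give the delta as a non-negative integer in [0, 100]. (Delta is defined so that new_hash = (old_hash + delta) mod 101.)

Delta formula: (val(new) - val(old)) * B^(n-1-k) mod M
  val('e') - val('h') = 5 - 8 = -3
  B^(n-1-k) = 11^0 mod 101 = 1
  Delta = -3 * 1 mod 101 = 98

Answer: 98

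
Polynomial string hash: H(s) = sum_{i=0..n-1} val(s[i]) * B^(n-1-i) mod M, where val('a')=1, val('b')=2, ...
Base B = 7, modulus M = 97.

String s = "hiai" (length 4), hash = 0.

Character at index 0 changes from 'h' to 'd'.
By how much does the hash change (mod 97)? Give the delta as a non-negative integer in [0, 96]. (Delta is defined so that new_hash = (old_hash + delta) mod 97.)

Answer: 83

Derivation:
Delta formula: (val(new) - val(old)) * B^(n-1-k) mod M
  val('d') - val('h') = 4 - 8 = -4
  B^(n-1-k) = 7^3 mod 97 = 52
  Delta = -4 * 52 mod 97 = 83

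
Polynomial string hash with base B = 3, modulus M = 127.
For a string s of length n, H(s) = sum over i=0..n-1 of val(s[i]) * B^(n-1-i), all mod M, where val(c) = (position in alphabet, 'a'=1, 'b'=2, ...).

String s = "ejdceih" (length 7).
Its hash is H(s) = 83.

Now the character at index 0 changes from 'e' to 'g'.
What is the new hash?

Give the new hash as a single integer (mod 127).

Answer: 17

Derivation:
val('e') = 5, val('g') = 7
Position k = 0, exponent = n-1-k = 6
B^6 mod M = 3^6 mod 127 = 94
Delta = (7 - 5) * 94 mod 127 = 61
New hash = (83 + 61) mod 127 = 17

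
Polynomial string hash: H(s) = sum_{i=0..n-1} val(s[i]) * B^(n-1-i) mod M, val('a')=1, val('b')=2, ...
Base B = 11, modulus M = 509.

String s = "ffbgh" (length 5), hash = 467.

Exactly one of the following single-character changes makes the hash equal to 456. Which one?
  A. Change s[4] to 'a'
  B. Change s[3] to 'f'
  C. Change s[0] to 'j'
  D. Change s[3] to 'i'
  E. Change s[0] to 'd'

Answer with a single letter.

Answer: B

Derivation:
Option A: s[4]='h'->'a', delta=(1-8)*11^0 mod 509 = 502, hash=467+502 mod 509 = 460
Option B: s[3]='g'->'f', delta=(6-7)*11^1 mod 509 = 498, hash=467+498 mod 509 = 456 <-- target
Option C: s[0]='f'->'j', delta=(10-6)*11^4 mod 509 = 29, hash=467+29 mod 509 = 496
Option D: s[3]='g'->'i', delta=(9-7)*11^1 mod 509 = 22, hash=467+22 mod 509 = 489
Option E: s[0]='f'->'d', delta=(4-6)*11^4 mod 509 = 240, hash=467+240 mod 509 = 198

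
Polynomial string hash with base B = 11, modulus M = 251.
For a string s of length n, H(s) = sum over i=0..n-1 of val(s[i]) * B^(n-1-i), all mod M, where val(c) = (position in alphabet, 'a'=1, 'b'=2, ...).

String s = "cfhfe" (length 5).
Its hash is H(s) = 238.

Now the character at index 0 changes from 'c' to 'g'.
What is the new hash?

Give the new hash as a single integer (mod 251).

val('c') = 3, val('g') = 7
Position k = 0, exponent = n-1-k = 4
B^4 mod M = 11^4 mod 251 = 83
Delta = (7 - 3) * 83 mod 251 = 81
New hash = (238 + 81) mod 251 = 68

Answer: 68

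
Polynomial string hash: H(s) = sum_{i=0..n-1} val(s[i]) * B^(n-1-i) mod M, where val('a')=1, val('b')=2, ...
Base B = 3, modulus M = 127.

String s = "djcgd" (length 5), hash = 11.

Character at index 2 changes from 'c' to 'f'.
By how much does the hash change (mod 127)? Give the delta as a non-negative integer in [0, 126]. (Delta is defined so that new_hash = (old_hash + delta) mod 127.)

Delta formula: (val(new) - val(old)) * B^(n-1-k) mod M
  val('f') - val('c') = 6 - 3 = 3
  B^(n-1-k) = 3^2 mod 127 = 9
  Delta = 3 * 9 mod 127 = 27

Answer: 27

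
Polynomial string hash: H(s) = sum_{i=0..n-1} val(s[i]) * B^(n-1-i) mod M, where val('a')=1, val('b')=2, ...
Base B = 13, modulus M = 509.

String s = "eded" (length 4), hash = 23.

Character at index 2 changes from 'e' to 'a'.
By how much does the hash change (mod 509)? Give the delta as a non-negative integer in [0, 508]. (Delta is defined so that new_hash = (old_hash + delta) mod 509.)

Answer: 457

Derivation:
Delta formula: (val(new) - val(old)) * B^(n-1-k) mod M
  val('a') - val('e') = 1 - 5 = -4
  B^(n-1-k) = 13^1 mod 509 = 13
  Delta = -4 * 13 mod 509 = 457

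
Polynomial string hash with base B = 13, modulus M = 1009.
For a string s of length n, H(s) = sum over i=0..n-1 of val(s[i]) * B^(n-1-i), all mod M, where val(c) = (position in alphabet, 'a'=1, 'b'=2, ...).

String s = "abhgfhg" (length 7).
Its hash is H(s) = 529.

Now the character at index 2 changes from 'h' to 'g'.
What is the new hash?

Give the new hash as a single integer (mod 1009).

val('h') = 8, val('g') = 7
Position k = 2, exponent = n-1-k = 4
B^4 mod M = 13^4 mod 1009 = 309
Delta = (7 - 8) * 309 mod 1009 = 700
New hash = (529 + 700) mod 1009 = 220

Answer: 220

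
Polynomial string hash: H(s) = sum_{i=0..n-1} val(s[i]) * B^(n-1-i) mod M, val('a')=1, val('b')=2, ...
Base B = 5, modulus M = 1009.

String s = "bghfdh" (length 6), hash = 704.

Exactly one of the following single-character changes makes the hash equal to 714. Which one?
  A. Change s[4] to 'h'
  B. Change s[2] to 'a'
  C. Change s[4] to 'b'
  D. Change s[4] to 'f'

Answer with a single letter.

Answer: D

Derivation:
Option A: s[4]='d'->'h', delta=(8-4)*5^1 mod 1009 = 20, hash=704+20 mod 1009 = 724
Option B: s[2]='h'->'a', delta=(1-8)*5^3 mod 1009 = 134, hash=704+134 mod 1009 = 838
Option C: s[4]='d'->'b', delta=(2-4)*5^1 mod 1009 = 999, hash=704+999 mod 1009 = 694
Option D: s[4]='d'->'f', delta=(6-4)*5^1 mod 1009 = 10, hash=704+10 mod 1009 = 714 <-- target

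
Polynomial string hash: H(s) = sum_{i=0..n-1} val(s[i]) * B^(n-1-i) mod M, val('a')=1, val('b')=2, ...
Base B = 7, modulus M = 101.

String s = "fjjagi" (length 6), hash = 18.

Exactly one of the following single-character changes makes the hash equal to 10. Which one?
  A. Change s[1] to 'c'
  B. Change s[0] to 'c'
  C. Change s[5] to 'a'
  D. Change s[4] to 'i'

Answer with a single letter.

Answer: C

Derivation:
Option A: s[1]='j'->'c', delta=(3-10)*7^4 mod 101 = 60, hash=18+60 mod 101 = 78
Option B: s[0]='f'->'c', delta=(3-6)*7^5 mod 101 = 79, hash=18+79 mod 101 = 97
Option C: s[5]='i'->'a', delta=(1-9)*7^0 mod 101 = 93, hash=18+93 mod 101 = 10 <-- target
Option D: s[4]='g'->'i', delta=(9-7)*7^1 mod 101 = 14, hash=18+14 mod 101 = 32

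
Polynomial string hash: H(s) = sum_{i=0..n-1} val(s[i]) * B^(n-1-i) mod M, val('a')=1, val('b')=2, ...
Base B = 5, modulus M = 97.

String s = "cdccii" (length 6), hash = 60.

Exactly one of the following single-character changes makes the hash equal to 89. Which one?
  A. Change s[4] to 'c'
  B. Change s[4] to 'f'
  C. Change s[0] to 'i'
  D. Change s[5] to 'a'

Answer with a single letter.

Option A: s[4]='i'->'c', delta=(3-9)*5^1 mod 97 = 67, hash=60+67 mod 97 = 30
Option B: s[4]='i'->'f', delta=(6-9)*5^1 mod 97 = 82, hash=60+82 mod 97 = 45
Option C: s[0]='c'->'i', delta=(9-3)*5^5 mod 97 = 29, hash=60+29 mod 97 = 89 <-- target
Option D: s[5]='i'->'a', delta=(1-9)*5^0 mod 97 = 89, hash=60+89 mod 97 = 52

Answer: C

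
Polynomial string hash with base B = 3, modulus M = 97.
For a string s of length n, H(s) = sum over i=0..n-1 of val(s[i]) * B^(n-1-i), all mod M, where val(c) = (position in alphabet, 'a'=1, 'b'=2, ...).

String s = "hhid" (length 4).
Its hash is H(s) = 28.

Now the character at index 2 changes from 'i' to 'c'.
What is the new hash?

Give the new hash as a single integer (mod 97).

val('i') = 9, val('c') = 3
Position k = 2, exponent = n-1-k = 1
B^1 mod M = 3^1 mod 97 = 3
Delta = (3 - 9) * 3 mod 97 = 79
New hash = (28 + 79) mod 97 = 10

Answer: 10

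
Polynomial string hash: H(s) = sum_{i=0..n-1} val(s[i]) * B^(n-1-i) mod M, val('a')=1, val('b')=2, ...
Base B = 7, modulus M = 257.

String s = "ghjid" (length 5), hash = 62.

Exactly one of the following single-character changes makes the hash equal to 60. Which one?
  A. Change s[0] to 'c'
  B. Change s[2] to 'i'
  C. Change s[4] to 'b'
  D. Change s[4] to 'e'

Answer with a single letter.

Option A: s[0]='g'->'c', delta=(3-7)*7^4 mod 257 = 162, hash=62+162 mod 257 = 224
Option B: s[2]='j'->'i', delta=(9-10)*7^2 mod 257 = 208, hash=62+208 mod 257 = 13
Option C: s[4]='d'->'b', delta=(2-4)*7^0 mod 257 = 255, hash=62+255 mod 257 = 60 <-- target
Option D: s[4]='d'->'e', delta=(5-4)*7^0 mod 257 = 1, hash=62+1 mod 257 = 63

Answer: C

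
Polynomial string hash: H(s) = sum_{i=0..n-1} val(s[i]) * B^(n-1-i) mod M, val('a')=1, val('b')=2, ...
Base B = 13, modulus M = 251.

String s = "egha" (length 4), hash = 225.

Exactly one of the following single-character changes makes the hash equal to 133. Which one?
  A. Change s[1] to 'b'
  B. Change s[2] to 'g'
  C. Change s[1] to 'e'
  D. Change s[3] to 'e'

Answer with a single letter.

Answer: A

Derivation:
Option A: s[1]='g'->'b', delta=(2-7)*13^2 mod 251 = 159, hash=225+159 mod 251 = 133 <-- target
Option B: s[2]='h'->'g', delta=(7-8)*13^1 mod 251 = 238, hash=225+238 mod 251 = 212
Option C: s[1]='g'->'e', delta=(5-7)*13^2 mod 251 = 164, hash=225+164 mod 251 = 138
Option D: s[3]='a'->'e', delta=(5-1)*13^0 mod 251 = 4, hash=225+4 mod 251 = 229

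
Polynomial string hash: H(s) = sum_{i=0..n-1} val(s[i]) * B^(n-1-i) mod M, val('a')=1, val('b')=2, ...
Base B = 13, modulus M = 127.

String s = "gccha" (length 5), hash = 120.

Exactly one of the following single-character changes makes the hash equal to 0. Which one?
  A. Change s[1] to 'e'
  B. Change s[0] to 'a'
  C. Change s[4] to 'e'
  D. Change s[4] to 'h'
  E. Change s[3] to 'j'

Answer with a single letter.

Option A: s[1]='c'->'e', delta=(5-3)*13^3 mod 127 = 76, hash=120+76 mod 127 = 69
Option B: s[0]='g'->'a', delta=(1-7)*13^4 mod 127 = 84, hash=120+84 mod 127 = 77
Option C: s[4]='a'->'e', delta=(5-1)*13^0 mod 127 = 4, hash=120+4 mod 127 = 124
Option D: s[4]='a'->'h', delta=(8-1)*13^0 mod 127 = 7, hash=120+7 mod 127 = 0 <-- target
Option E: s[3]='h'->'j', delta=(10-8)*13^1 mod 127 = 26, hash=120+26 mod 127 = 19

Answer: D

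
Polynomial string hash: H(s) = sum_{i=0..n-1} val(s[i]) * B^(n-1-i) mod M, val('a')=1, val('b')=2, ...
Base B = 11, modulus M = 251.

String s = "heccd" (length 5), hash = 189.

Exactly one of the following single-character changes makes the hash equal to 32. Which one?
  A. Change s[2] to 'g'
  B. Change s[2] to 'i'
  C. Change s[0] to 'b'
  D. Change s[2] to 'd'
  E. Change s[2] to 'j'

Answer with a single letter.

Answer: E

Derivation:
Option A: s[2]='c'->'g', delta=(7-3)*11^2 mod 251 = 233, hash=189+233 mod 251 = 171
Option B: s[2]='c'->'i', delta=(9-3)*11^2 mod 251 = 224, hash=189+224 mod 251 = 162
Option C: s[0]='h'->'b', delta=(2-8)*11^4 mod 251 = 4, hash=189+4 mod 251 = 193
Option D: s[2]='c'->'d', delta=(4-3)*11^2 mod 251 = 121, hash=189+121 mod 251 = 59
Option E: s[2]='c'->'j', delta=(10-3)*11^2 mod 251 = 94, hash=189+94 mod 251 = 32 <-- target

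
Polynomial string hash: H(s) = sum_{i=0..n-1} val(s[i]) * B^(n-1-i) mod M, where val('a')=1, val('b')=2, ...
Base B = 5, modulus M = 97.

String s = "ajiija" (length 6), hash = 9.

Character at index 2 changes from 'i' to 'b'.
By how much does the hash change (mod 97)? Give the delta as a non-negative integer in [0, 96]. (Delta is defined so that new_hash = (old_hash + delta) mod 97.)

Delta formula: (val(new) - val(old)) * B^(n-1-k) mod M
  val('b') - val('i') = 2 - 9 = -7
  B^(n-1-k) = 5^3 mod 97 = 28
  Delta = -7 * 28 mod 97 = 95

Answer: 95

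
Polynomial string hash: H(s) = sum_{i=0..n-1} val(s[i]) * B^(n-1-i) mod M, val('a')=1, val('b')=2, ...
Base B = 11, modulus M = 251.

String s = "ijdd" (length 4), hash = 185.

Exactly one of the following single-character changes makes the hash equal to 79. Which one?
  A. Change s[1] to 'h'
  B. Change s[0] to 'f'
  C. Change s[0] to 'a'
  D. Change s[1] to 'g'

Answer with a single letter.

Option A: s[1]='j'->'h', delta=(8-10)*11^2 mod 251 = 9, hash=185+9 mod 251 = 194
Option B: s[0]='i'->'f', delta=(6-9)*11^3 mod 251 = 23, hash=185+23 mod 251 = 208
Option C: s[0]='i'->'a', delta=(1-9)*11^3 mod 251 = 145, hash=185+145 mod 251 = 79 <-- target
Option D: s[1]='j'->'g', delta=(7-10)*11^2 mod 251 = 139, hash=185+139 mod 251 = 73

Answer: C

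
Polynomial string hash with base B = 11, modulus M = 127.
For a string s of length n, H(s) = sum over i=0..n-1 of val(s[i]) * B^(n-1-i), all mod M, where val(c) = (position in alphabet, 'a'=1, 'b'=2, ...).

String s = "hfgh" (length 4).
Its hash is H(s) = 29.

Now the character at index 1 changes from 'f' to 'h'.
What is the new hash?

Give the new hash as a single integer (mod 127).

val('f') = 6, val('h') = 8
Position k = 1, exponent = n-1-k = 2
B^2 mod M = 11^2 mod 127 = 121
Delta = (8 - 6) * 121 mod 127 = 115
New hash = (29 + 115) mod 127 = 17

Answer: 17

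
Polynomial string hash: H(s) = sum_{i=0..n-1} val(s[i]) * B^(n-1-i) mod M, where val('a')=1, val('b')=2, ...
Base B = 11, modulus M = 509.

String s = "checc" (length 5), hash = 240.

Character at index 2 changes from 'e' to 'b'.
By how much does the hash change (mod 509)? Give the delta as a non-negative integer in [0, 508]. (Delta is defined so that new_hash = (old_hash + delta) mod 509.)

Answer: 146

Derivation:
Delta formula: (val(new) - val(old)) * B^(n-1-k) mod M
  val('b') - val('e') = 2 - 5 = -3
  B^(n-1-k) = 11^2 mod 509 = 121
  Delta = -3 * 121 mod 509 = 146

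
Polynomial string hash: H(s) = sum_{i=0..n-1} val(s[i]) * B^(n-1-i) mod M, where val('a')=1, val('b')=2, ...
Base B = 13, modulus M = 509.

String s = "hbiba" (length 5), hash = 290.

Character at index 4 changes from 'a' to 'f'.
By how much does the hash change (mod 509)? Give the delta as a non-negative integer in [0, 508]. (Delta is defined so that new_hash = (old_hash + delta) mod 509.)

Answer: 5

Derivation:
Delta formula: (val(new) - val(old)) * B^(n-1-k) mod M
  val('f') - val('a') = 6 - 1 = 5
  B^(n-1-k) = 13^0 mod 509 = 1
  Delta = 5 * 1 mod 509 = 5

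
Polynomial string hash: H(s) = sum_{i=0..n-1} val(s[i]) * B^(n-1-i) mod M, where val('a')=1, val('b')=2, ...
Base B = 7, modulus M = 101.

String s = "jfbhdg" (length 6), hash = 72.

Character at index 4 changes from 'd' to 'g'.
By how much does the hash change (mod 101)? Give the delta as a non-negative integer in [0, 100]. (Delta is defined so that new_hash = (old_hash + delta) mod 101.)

Delta formula: (val(new) - val(old)) * B^(n-1-k) mod M
  val('g') - val('d') = 7 - 4 = 3
  B^(n-1-k) = 7^1 mod 101 = 7
  Delta = 3 * 7 mod 101 = 21

Answer: 21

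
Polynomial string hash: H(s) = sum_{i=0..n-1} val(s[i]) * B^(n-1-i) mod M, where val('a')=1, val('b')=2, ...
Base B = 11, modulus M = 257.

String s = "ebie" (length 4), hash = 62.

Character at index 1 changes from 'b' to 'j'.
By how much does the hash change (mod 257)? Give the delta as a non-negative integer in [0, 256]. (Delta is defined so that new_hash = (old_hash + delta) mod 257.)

Answer: 197

Derivation:
Delta formula: (val(new) - val(old)) * B^(n-1-k) mod M
  val('j') - val('b') = 10 - 2 = 8
  B^(n-1-k) = 11^2 mod 257 = 121
  Delta = 8 * 121 mod 257 = 197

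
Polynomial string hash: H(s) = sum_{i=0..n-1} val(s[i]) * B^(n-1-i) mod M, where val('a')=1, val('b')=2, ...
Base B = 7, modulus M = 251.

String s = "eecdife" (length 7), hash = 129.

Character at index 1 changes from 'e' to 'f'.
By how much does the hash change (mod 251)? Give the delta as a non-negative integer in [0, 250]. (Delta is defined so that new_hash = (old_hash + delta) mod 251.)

Delta formula: (val(new) - val(old)) * B^(n-1-k) mod M
  val('f') - val('e') = 6 - 5 = 1
  B^(n-1-k) = 7^5 mod 251 = 241
  Delta = 1 * 241 mod 251 = 241

Answer: 241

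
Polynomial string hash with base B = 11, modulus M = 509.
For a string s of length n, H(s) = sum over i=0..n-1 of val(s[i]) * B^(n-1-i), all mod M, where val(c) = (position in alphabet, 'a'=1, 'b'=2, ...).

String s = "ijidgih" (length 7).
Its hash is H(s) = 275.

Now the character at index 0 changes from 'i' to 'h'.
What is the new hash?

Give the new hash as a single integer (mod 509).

val('i') = 9, val('h') = 8
Position k = 0, exponent = n-1-k = 6
B^6 mod M = 11^6 mod 509 = 241
Delta = (8 - 9) * 241 mod 509 = 268
New hash = (275 + 268) mod 509 = 34

Answer: 34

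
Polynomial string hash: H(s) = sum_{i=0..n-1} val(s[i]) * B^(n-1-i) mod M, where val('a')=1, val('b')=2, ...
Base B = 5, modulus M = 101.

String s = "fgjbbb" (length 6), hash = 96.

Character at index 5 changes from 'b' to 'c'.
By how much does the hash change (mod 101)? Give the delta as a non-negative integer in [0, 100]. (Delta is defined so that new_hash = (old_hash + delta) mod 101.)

Answer: 1

Derivation:
Delta formula: (val(new) - val(old)) * B^(n-1-k) mod M
  val('c') - val('b') = 3 - 2 = 1
  B^(n-1-k) = 5^0 mod 101 = 1
  Delta = 1 * 1 mod 101 = 1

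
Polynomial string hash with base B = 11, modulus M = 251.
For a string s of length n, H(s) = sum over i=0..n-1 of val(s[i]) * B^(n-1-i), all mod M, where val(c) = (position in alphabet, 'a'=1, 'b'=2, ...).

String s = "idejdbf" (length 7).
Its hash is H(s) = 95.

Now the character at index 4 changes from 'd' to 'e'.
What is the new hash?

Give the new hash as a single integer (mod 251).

Answer: 216

Derivation:
val('d') = 4, val('e') = 5
Position k = 4, exponent = n-1-k = 2
B^2 mod M = 11^2 mod 251 = 121
Delta = (5 - 4) * 121 mod 251 = 121
New hash = (95 + 121) mod 251 = 216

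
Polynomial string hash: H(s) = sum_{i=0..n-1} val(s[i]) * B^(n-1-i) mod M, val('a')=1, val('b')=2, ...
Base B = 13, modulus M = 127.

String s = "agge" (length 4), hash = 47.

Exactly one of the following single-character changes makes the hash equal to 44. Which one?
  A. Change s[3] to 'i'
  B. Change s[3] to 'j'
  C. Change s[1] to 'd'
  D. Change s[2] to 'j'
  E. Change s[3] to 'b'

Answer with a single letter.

Answer: E

Derivation:
Option A: s[3]='e'->'i', delta=(9-5)*13^0 mod 127 = 4, hash=47+4 mod 127 = 51
Option B: s[3]='e'->'j', delta=(10-5)*13^0 mod 127 = 5, hash=47+5 mod 127 = 52
Option C: s[1]='g'->'d', delta=(4-7)*13^2 mod 127 = 1, hash=47+1 mod 127 = 48
Option D: s[2]='g'->'j', delta=(10-7)*13^1 mod 127 = 39, hash=47+39 mod 127 = 86
Option E: s[3]='e'->'b', delta=(2-5)*13^0 mod 127 = 124, hash=47+124 mod 127 = 44 <-- target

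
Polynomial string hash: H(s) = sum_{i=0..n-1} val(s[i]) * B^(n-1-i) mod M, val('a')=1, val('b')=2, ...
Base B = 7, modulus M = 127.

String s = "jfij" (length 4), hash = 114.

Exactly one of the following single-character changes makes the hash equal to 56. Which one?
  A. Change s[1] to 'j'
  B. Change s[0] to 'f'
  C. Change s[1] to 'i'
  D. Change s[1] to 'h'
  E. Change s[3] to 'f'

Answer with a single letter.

Option A: s[1]='f'->'j', delta=(10-6)*7^2 mod 127 = 69, hash=114+69 mod 127 = 56 <-- target
Option B: s[0]='j'->'f', delta=(6-10)*7^3 mod 127 = 25, hash=114+25 mod 127 = 12
Option C: s[1]='f'->'i', delta=(9-6)*7^2 mod 127 = 20, hash=114+20 mod 127 = 7
Option D: s[1]='f'->'h', delta=(8-6)*7^2 mod 127 = 98, hash=114+98 mod 127 = 85
Option E: s[3]='j'->'f', delta=(6-10)*7^0 mod 127 = 123, hash=114+123 mod 127 = 110

Answer: A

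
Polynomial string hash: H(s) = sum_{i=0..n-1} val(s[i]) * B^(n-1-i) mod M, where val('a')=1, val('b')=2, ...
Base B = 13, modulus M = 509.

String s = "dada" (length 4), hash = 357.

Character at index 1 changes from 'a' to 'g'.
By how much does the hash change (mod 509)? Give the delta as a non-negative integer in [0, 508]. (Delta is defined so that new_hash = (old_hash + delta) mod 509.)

Delta formula: (val(new) - val(old)) * B^(n-1-k) mod M
  val('g') - val('a') = 7 - 1 = 6
  B^(n-1-k) = 13^2 mod 509 = 169
  Delta = 6 * 169 mod 509 = 505

Answer: 505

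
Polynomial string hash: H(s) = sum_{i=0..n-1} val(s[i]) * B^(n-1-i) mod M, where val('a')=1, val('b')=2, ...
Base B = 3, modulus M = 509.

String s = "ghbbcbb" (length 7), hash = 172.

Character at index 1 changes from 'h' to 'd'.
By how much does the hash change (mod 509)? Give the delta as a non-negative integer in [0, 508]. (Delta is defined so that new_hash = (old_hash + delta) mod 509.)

Answer: 46

Derivation:
Delta formula: (val(new) - val(old)) * B^(n-1-k) mod M
  val('d') - val('h') = 4 - 8 = -4
  B^(n-1-k) = 3^5 mod 509 = 243
  Delta = -4 * 243 mod 509 = 46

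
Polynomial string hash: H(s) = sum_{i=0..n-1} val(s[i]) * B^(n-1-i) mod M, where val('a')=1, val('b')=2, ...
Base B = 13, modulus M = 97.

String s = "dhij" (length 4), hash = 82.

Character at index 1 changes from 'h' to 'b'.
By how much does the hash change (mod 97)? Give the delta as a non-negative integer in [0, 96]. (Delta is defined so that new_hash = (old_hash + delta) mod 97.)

Delta formula: (val(new) - val(old)) * B^(n-1-k) mod M
  val('b') - val('h') = 2 - 8 = -6
  B^(n-1-k) = 13^2 mod 97 = 72
  Delta = -6 * 72 mod 97 = 53

Answer: 53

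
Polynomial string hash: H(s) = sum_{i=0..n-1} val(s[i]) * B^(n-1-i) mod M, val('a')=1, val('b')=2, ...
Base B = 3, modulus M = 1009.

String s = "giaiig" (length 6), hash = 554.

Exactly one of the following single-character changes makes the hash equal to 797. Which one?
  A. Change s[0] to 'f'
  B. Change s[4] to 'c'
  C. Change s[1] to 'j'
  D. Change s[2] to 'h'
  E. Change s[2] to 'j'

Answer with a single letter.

Option A: s[0]='g'->'f', delta=(6-7)*3^5 mod 1009 = 766, hash=554+766 mod 1009 = 311
Option B: s[4]='i'->'c', delta=(3-9)*3^1 mod 1009 = 991, hash=554+991 mod 1009 = 536
Option C: s[1]='i'->'j', delta=(10-9)*3^4 mod 1009 = 81, hash=554+81 mod 1009 = 635
Option D: s[2]='a'->'h', delta=(8-1)*3^3 mod 1009 = 189, hash=554+189 mod 1009 = 743
Option E: s[2]='a'->'j', delta=(10-1)*3^3 mod 1009 = 243, hash=554+243 mod 1009 = 797 <-- target

Answer: E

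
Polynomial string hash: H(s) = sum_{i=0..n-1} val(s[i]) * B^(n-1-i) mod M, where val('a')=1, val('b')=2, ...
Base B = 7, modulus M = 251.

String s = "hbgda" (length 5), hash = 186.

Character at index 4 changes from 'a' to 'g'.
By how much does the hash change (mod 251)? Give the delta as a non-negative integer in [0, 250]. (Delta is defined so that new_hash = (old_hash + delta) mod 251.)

Delta formula: (val(new) - val(old)) * B^(n-1-k) mod M
  val('g') - val('a') = 7 - 1 = 6
  B^(n-1-k) = 7^0 mod 251 = 1
  Delta = 6 * 1 mod 251 = 6

Answer: 6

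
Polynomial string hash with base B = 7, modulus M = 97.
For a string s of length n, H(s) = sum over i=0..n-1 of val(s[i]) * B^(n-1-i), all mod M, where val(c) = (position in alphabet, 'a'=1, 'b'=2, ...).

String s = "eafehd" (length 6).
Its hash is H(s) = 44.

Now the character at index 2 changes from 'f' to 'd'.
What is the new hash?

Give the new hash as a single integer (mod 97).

Answer: 37

Derivation:
val('f') = 6, val('d') = 4
Position k = 2, exponent = n-1-k = 3
B^3 mod M = 7^3 mod 97 = 52
Delta = (4 - 6) * 52 mod 97 = 90
New hash = (44 + 90) mod 97 = 37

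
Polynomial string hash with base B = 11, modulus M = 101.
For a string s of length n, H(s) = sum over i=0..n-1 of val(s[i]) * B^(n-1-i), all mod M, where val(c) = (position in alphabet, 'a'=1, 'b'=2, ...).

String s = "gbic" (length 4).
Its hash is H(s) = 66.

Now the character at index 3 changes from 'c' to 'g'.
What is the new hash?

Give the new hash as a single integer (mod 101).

val('c') = 3, val('g') = 7
Position k = 3, exponent = n-1-k = 0
B^0 mod M = 11^0 mod 101 = 1
Delta = (7 - 3) * 1 mod 101 = 4
New hash = (66 + 4) mod 101 = 70

Answer: 70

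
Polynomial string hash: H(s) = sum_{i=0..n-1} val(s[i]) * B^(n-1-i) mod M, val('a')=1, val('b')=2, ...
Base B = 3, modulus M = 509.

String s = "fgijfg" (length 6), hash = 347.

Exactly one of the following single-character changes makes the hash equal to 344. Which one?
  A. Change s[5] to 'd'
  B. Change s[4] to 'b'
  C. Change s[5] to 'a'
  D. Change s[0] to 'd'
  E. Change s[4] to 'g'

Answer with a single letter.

Answer: A

Derivation:
Option A: s[5]='g'->'d', delta=(4-7)*3^0 mod 509 = 506, hash=347+506 mod 509 = 344 <-- target
Option B: s[4]='f'->'b', delta=(2-6)*3^1 mod 509 = 497, hash=347+497 mod 509 = 335
Option C: s[5]='g'->'a', delta=(1-7)*3^0 mod 509 = 503, hash=347+503 mod 509 = 341
Option D: s[0]='f'->'d', delta=(4-6)*3^5 mod 509 = 23, hash=347+23 mod 509 = 370
Option E: s[4]='f'->'g', delta=(7-6)*3^1 mod 509 = 3, hash=347+3 mod 509 = 350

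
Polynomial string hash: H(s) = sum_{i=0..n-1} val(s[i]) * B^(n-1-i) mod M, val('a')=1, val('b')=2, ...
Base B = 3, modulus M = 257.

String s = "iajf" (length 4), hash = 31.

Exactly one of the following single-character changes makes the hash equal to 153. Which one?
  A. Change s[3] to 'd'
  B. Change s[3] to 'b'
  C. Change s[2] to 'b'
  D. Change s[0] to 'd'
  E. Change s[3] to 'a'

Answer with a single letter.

Answer: D

Derivation:
Option A: s[3]='f'->'d', delta=(4-6)*3^0 mod 257 = 255, hash=31+255 mod 257 = 29
Option B: s[3]='f'->'b', delta=(2-6)*3^0 mod 257 = 253, hash=31+253 mod 257 = 27
Option C: s[2]='j'->'b', delta=(2-10)*3^1 mod 257 = 233, hash=31+233 mod 257 = 7
Option D: s[0]='i'->'d', delta=(4-9)*3^3 mod 257 = 122, hash=31+122 mod 257 = 153 <-- target
Option E: s[3]='f'->'a', delta=(1-6)*3^0 mod 257 = 252, hash=31+252 mod 257 = 26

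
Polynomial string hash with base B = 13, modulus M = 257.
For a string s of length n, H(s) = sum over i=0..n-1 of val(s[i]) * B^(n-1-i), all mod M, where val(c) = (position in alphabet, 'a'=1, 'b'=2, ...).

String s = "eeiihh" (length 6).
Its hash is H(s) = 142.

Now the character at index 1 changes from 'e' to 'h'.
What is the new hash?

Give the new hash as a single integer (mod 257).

Answer: 244

Derivation:
val('e') = 5, val('h') = 8
Position k = 1, exponent = n-1-k = 4
B^4 mod M = 13^4 mod 257 = 34
Delta = (8 - 5) * 34 mod 257 = 102
New hash = (142 + 102) mod 257 = 244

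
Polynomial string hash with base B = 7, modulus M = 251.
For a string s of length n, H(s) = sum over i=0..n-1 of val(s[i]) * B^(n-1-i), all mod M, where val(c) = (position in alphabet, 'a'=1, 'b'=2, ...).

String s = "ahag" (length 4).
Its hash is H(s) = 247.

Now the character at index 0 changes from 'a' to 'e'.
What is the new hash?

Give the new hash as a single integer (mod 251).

val('a') = 1, val('e') = 5
Position k = 0, exponent = n-1-k = 3
B^3 mod M = 7^3 mod 251 = 92
Delta = (5 - 1) * 92 mod 251 = 117
New hash = (247 + 117) mod 251 = 113

Answer: 113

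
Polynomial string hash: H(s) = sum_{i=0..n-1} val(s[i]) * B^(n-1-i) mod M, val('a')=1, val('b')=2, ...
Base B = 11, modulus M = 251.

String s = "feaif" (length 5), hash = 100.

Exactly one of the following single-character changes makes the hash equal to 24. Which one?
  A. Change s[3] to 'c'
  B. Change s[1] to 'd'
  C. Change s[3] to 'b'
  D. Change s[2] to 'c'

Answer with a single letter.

Answer: B

Derivation:
Option A: s[3]='i'->'c', delta=(3-9)*11^1 mod 251 = 185, hash=100+185 mod 251 = 34
Option B: s[1]='e'->'d', delta=(4-5)*11^3 mod 251 = 175, hash=100+175 mod 251 = 24 <-- target
Option C: s[3]='i'->'b', delta=(2-9)*11^1 mod 251 = 174, hash=100+174 mod 251 = 23
Option D: s[2]='a'->'c', delta=(3-1)*11^2 mod 251 = 242, hash=100+242 mod 251 = 91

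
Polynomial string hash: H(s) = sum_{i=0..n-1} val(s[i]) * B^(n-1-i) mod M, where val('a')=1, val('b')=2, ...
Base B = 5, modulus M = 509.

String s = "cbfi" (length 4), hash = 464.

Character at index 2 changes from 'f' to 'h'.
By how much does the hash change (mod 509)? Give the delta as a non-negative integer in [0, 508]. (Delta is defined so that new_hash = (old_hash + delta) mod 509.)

Delta formula: (val(new) - val(old)) * B^(n-1-k) mod M
  val('h') - val('f') = 8 - 6 = 2
  B^(n-1-k) = 5^1 mod 509 = 5
  Delta = 2 * 5 mod 509 = 10

Answer: 10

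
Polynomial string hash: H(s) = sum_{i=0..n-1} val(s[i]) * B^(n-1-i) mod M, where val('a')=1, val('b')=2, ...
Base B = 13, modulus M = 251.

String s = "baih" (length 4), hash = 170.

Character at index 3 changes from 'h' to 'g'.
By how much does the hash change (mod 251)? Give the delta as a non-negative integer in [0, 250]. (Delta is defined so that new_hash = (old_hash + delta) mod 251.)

Delta formula: (val(new) - val(old)) * B^(n-1-k) mod M
  val('g') - val('h') = 7 - 8 = -1
  B^(n-1-k) = 13^0 mod 251 = 1
  Delta = -1 * 1 mod 251 = 250

Answer: 250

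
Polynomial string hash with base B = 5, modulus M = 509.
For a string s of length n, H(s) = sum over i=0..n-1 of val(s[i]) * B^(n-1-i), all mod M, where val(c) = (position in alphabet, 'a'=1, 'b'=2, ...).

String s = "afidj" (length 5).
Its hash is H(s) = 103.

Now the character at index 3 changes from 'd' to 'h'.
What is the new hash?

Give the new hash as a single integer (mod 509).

Answer: 123

Derivation:
val('d') = 4, val('h') = 8
Position k = 3, exponent = n-1-k = 1
B^1 mod M = 5^1 mod 509 = 5
Delta = (8 - 4) * 5 mod 509 = 20
New hash = (103 + 20) mod 509 = 123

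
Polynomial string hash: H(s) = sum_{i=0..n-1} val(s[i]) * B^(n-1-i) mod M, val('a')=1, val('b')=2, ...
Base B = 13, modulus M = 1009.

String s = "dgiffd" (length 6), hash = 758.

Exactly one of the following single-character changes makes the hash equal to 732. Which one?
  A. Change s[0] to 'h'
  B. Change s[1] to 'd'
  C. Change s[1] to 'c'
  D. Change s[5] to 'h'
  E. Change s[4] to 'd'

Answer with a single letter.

Option A: s[0]='d'->'h', delta=(8-4)*13^5 mod 1009 = 933, hash=758+933 mod 1009 = 682
Option B: s[1]='g'->'d', delta=(4-7)*13^4 mod 1009 = 82, hash=758+82 mod 1009 = 840
Option C: s[1]='g'->'c', delta=(3-7)*13^4 mod 1009 = 782, hash=758+782 mod 1009 = 531
Option D: s[5]='d'->'h', delta=(8-4)*13^0 mod 1009 = 4, hash=758+4 mod 1009 = 762
Option E: s[4]='f'->'d', delta=(4-6)*13^1 mod 1009 = 983, hash=758+983 mod 1009 = 732 <-- target

Answer: E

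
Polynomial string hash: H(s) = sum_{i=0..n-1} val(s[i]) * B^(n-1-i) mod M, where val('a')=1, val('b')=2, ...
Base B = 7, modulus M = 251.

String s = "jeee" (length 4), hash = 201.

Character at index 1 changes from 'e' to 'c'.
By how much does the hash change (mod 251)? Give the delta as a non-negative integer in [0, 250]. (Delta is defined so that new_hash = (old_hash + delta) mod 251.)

Delta formula: (val(new) - val(old)) * B^(n-1-k) mod M
  val('c') - val('e') = 3 - 5 = -2
  B^(n-1-k) = 7^2 mod 251 = 49
  Delta = -2 * 49 mod 251 = 153

Answer: 153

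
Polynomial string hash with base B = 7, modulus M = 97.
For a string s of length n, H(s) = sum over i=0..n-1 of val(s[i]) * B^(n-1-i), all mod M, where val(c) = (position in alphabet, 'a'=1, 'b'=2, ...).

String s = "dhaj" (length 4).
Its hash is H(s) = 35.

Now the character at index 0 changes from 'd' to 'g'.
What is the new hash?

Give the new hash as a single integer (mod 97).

Answer: 94

Derivation:
val('d') = 4, val('g') = 7
Position k = 0, exponent = n-1-k = 3
B^3 mod M = 7^3 mod 97 = 52
Delta = (7 - 4) * 52 mod 97 = 59
New hash = (35 + 59) mod 97 = 94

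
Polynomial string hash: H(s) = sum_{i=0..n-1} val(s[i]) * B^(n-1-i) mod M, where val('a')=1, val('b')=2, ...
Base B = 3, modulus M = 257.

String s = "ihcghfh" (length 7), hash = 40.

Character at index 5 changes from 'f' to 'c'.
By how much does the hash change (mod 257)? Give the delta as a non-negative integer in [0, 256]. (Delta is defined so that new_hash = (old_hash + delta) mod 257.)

Answer: 248

Derivation:
Delta formula: (val(new) - val(old)) * B^(n-1-k) mod M
  val('c') - val('f') = 3 - 6 = -3
  B^(n-1-k) = 3^1 mod 257 = 3
  Delta = -3 * 3 mod 257 = 248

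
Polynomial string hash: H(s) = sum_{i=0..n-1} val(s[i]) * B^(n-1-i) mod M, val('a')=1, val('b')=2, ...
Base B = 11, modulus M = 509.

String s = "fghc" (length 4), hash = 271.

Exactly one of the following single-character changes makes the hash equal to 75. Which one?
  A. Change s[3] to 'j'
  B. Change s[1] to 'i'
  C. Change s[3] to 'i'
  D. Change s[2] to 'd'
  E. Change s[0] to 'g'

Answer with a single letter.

Option A: s[3]='c'->'j', delta=(10-3)*11^0 mod 509 = 7, hash=271+7 mod 509 = 278
Option B: s[1]='g'->'i', delta=(9-7)*11^2 mod 509 = 242, hash=271+242 mod 509 = 4
Option C: s[3]='c'->'i', delta=(9-3)*11^0 mod 509 = 6, hash=271+6 mod 509 = 277
Option D: s[2]='h'->'d', delta=(4-8)*11^1 mod 509 = 465, hash=271+465 mod 509 = 227
Option E: s[0]='f'->'g', delta=(7-6)*11^3 mod 509 = 313, hash=271+313 mod 509 = 75 <-- target

Answer: E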